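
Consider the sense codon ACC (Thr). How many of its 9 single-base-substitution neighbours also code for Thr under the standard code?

Position 1: none → 0 synonymous.
Position 2: none → 0 synonymous.
Position 3: ACT, ACA, ACG → 3 synonymous.
Total: 0 + 0 + 3 = 3.

3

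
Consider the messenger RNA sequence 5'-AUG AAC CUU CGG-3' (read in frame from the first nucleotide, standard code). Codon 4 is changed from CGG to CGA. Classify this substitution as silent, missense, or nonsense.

Position 12 falls in codon 4: CGG → Arg.
After the substitution the codon is CGA → Arg.
Both encode Arg, so the change is synonymous.

silent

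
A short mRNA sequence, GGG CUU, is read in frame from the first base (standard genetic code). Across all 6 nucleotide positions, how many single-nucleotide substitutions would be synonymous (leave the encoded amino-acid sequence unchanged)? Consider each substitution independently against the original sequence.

6

Codon 1 (GGG, Gly): 3 synonymous substitutions.
Codon 2 (CUU, Leu): 3 synonymous substitutions.
Total: 3 + 3 = 6.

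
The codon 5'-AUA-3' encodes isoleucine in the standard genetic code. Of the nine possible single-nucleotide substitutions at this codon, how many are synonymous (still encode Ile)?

2

Position 1: none → 0 synonymous.
Position 2: none → 0 synonymous.
Position 3: AUU, AUC → 2 synonymous.
Total: 0 + 0 + 2 = 2.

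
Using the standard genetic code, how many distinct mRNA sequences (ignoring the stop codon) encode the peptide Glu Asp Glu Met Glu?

16

Glu: 2 codons.
Asp: 2 codons.
Glu: 2 codons.
Met: 1 codon.
Glu: 2 codons.
2 × 2 × 2 × 1 × 2 = 16.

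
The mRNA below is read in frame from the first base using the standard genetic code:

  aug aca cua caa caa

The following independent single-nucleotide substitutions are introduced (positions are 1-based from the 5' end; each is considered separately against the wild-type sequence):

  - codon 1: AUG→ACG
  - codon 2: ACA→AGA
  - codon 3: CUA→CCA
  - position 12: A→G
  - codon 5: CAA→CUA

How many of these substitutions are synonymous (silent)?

Codon 1: AUG (Met) → ACG (Thr) — missense.
Codon 2: ACA (Thr) → AGA (Arg) — missense.
Codon 3: CUA (Leu) → CCA (Pro) — missense.
Codon 4: CAA (Gln) → CAG (Gln) — synonymous.
Codon 5: CAA (Gln) → CUA (Leu) — missense.
Synonymous: 1 of 5.

1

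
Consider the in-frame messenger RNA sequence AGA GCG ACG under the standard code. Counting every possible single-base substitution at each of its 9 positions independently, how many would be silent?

8

Codon 1 (AGA, Arg): 2 synonymous substitutions.
Codon 2 (GCG, Ala): 3 synonymous substitutions.
Codon 3 (ACG, Thr): 3 synonymous substitutions.
Total: 2 + 3 + 3 = 8.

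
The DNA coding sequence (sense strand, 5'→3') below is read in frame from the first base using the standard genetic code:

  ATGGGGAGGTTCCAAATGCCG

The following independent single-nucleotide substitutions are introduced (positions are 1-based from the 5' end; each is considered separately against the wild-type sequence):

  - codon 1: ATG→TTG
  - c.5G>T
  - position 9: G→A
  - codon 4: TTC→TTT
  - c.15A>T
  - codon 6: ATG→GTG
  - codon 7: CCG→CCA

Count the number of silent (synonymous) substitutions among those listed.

Codon 1: ATG (Met) → TTG (Leu) — missense.
Codon 2: GGG (Gly) → GTG (Val) — missense.
Codon 3: AGG (Arg) → AGA (Arg) — synonymous.
Codon 4: TTC (Phe) → TTT (Phe) — synonymous.
Codon 5: CAA (Gln) → CAT (His) — missense.
Codon 6: ATG (Met) → GTG (Val) — missense.
Codon 7: CCG (Pro) → CCA (Pro) — synonymous.
Synonymous: 3 of 7.

3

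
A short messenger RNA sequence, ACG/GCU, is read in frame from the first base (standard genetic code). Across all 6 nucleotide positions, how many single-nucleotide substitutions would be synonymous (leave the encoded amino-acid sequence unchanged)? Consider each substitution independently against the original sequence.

6

Codon 1 (ACG, Thr): 3 synonymous substitutions.
Codon 2 (GCU, Ala): 3 synonymous substitutions.
Total: 3 + 3 = 6.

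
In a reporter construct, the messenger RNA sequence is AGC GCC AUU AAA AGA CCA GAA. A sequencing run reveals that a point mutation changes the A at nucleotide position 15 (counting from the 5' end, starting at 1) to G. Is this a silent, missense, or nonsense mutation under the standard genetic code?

Position 15 falls in codon 5: AGA → Arg.
After the substitution the codon is AGG → Arg.
Both encode Arg, so the change is synonymous.

silent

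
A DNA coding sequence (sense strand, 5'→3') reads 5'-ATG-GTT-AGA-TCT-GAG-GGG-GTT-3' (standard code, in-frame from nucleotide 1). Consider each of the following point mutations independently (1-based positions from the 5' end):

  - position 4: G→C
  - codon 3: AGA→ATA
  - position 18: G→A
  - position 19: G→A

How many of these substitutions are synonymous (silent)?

1

Codon 2: GTT (Val) → CTT (Leu) — missense.
Codon 3: AGA (Arg) → ATA (Ile) — missense.
Codon 6: GGG (Gly) → GGA (Gly) — synonymous.
Codon 7: GTT (Val) → ATT (Ile) — missense.
Synonymous: 1 of 4.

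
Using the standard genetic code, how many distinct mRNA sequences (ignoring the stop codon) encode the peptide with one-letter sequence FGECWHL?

Phe: 2 codons.
Gly: 4 codons.
Glu: 2 codons.
Cys: 2 codons.
Trp: 1 codon.
His: 2 codons.
Leu: 6 codons.
2 × 4 × 2 × 2 × 1 × 2 × 6 = 384.

384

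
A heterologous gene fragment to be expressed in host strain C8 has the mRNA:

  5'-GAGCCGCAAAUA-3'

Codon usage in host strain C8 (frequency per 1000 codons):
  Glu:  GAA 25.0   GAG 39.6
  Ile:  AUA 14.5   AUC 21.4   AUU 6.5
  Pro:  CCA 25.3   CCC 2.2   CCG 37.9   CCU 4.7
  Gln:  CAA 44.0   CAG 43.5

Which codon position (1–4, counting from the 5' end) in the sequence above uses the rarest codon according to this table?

4

Codon 1 GAG (Glu): 39.6 per 1000.
Codon 2 CCG (Pro): 37.9 per 1000.
Codon 3 CAA (Gln): 44.0 per 1000.
Codon 4 AUA (Ile): 14.5 per 1000.
Lowest frequency is 14.5 at codon 4.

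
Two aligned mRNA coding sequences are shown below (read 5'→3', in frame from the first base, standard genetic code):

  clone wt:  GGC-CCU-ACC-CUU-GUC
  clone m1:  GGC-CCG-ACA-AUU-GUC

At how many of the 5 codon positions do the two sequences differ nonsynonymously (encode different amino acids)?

1

Codon 1: GGC Gly / GGC Gly — identical.
Codon 2: CCU Pro / CCG Pro — synonymous.
Codon 3: ACC Thr / ACA Thr — synonymous.
Codon 4: CUU Leu / AUU Ile — nonsynonymous.
Codon 5: GUC Val / GUC Val — identical.
Nonsynonymous differences: 1.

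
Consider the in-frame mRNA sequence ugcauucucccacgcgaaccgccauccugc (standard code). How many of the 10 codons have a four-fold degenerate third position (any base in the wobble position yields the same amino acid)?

6

Codon 1 UGC (Cys): third position 2-fold.
Codon 2 AUU (Ile): third position 3-fold.
Codon 3 CUC (Leu): third position 4-fold.
Codon 4 CCA (Pro): third position 4-fold.
Codon 5 CGC (Arg): third position 4-fold.
Codon 6 GAA (Glu): third position 2-fold.
Codon 7 CCG (Pro): third position 4-fold.
Codon 8 CCA (Pro): third position 4-fold.
Codon 9 UCC (Ser): third position 4-fold.
Codon 10 UGC (Cys): third position 2-fold.
Four-fold degenerate third positions: 6.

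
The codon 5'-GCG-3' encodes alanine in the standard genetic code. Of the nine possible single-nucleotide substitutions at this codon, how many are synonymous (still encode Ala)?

Position 1: none → 0 synonymous.
Position 2: none → 0 synonymous.
Position 3: GCT, GCC, GCA → 3 synonymous.
Total: 0 + 0 + 3 = 3.

3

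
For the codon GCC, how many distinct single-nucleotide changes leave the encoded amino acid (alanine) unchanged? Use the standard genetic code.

Position 1: none → 0 synonymous.
Position 2: none → 0 synonymous.
Position 3: GCU, GCA, GCG → 3 synonymous.
Total: 0 + 0 + 3 = 3.

3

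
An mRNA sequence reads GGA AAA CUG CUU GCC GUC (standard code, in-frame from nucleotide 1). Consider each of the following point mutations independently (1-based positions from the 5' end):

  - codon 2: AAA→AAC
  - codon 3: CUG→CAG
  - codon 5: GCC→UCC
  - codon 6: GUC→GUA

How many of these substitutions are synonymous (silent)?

Codon 2: AAA (Lys) → AAC (Asn) — missense.
Codon 3: CUG (Leu) → CAG (Gln) — missense.
Codon 5: GCC (Ala) → UCC (Ser) — missense.
Codon 6: GUC (Val) → GUA (Val) — synonymous.
Synonymous: 1 of 4.

1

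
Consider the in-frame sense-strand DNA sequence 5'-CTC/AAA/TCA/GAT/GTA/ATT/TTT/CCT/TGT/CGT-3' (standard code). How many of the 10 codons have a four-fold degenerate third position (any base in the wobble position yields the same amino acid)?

5

Codon 1 CTC (Leu): third position 4-fold.
Codon 2 AAA (Lys): third position 2-fold.
Codon 3 TCA (Ser): third position 4-fold.
Codon 4 GAT (Asp): third position 2-fold.
Codon 5 GTA (Val): third position 4-fold.
Codon 6 ATT (Ile): third position 3-fold.
Codon 7 TTT (Phe): third position 2-fold.
Codon 8 CCT (Pro): third position 4-fold.
Codon 9 TGT (Cys): third position 2-fold.
Codon 10 CGT (Arg): third position 4-fold.
Four-fold degenerate third positions: 5.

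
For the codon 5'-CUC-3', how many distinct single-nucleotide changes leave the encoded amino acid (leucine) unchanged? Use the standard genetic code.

3

Position 1: none → 0 synonymous.
Position 2: none → 0 synonymous.
Position 3: CUU, CUA, CUG → 3 synonymous.
Total: 0 + 0 + 3 = 3.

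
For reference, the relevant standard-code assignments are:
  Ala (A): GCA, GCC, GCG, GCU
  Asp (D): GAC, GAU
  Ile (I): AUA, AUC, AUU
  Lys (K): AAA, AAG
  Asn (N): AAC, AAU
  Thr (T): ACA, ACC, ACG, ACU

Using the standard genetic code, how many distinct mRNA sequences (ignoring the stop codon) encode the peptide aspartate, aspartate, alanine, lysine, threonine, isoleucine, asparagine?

Asp: 2 codons.
Asp: 2 codons.
Ala: 4 codons.
Lys: 2 codons.
Thr: 4 codons.
Ile: 3 codons.
Asn: 2 codons.
2 × 2 × 4 × 2 × 4 × 3 × 2 = 768.

768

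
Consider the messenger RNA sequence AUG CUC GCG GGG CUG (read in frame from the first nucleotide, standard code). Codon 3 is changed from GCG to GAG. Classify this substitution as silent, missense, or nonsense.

missense

Position 8 falls in codon 3: GCG → Ala.
After the substitution the codon is GAG → Glu.
Ala ≠ Glu, so this is a missense mutation.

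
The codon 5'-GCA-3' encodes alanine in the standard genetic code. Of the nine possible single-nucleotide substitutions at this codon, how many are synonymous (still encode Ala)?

3

Position 1: none → 0 synonymous.
Position 2: none → 0 synonymous.
Position 3: GCU, GCC, GCG → 3 synonymous.
Total: 0 + 0 + 3 = 3.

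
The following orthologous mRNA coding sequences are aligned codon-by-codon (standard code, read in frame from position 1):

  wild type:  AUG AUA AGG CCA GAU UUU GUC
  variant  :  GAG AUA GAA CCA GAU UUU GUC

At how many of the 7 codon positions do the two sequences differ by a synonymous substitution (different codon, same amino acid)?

Codon 1: AUG Met / GAG Glu — nonsynonymous.
Codon 2: AUA Ile / AUA Ile — identical.
Codon 3: AGG Arg / GAA Glu — nonsynonymous.
Codon 4: CCA Pro / CCA Pro — identical.
Codon 5: GAU Asp / GAU Asp — identical.
Codon 6: UUU Phe / UUU Phe — identical.
Codon 7: GUC Val / GUC Val — identical.
Synonymous differences: 0.

0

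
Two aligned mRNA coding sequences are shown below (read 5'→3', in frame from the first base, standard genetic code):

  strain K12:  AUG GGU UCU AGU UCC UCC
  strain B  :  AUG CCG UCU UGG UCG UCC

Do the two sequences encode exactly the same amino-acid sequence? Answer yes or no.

no

Codon 1: AUG Met / AUG Met — identical.
Codon 2: GGU Gly / CCG Pro — nonsynonymous.
Codon 3: UCU Ser / UCU Ser — identical.
Codon 4: AGU Ser / UGG Trp — nonsynonymous.
Codon 5: UCC Ser / UCG Ser — synonymous.
Codon 6: UCC Ser / UCC Ser — identical.
Nonsynonymous differences: 2 → different protein.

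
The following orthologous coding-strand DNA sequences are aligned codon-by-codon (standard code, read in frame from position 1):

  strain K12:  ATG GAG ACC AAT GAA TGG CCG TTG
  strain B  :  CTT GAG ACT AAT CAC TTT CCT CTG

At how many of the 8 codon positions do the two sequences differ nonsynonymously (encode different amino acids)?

3

Codon 1: ATG Met / CTT Leu — nonsynonymous.
Codon 2: GAG Glu / GAG Glu — identical.
Codon 3: ACC Thr / ACT Thr — synonymous.
Codon 4: AAT Asn / AAT Asn — identical.
Codon 5: GAA Glu / CAC His — nonsynonymous.
Codon 6: TGG Trp / TTT Phe — nonsynonymous.
Codon 7: CCG Pro / CCT Pro — synonymous.
Codon 8: TTG Leu / CTG Leu — synonymous.
Nonsynonymous differences: 3.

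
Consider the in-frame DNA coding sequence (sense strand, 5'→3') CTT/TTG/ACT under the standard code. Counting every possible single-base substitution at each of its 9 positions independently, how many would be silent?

Codon 1 (CTT, Leu): 3 synonymous substitutions.
Codon 2 (TTG, Leu): 2 synonymous substitutions.
Codon 3 (ACT, Thr): 3 synonymous substitutions.
Total: 3 + 2 + 3 = 8.

8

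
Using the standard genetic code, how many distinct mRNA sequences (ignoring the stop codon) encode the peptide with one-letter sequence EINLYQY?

Glu: 2 codons.
Ile: 3 codons.
Asn: 2 codons.
Leu: 6 codons.
Tyr: 2 codons.
Gln: 2 codons.
Tyr: 2 codons.
2 × 3 × 2 × 6 × 2 × 2 × 2 = 576.

576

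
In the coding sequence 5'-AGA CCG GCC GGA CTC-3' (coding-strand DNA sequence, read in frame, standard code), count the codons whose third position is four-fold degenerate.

Codon 1 AGA (Arg): third position 2-fold.
Codon 2 CCG (Pro): third position 4-fold.
Codon 3 GCC (Ala): third position 4-fold.
Codon 4 GGA (Gly): third position 4-fold.
Codon 5 CTC (Leu): third position 4-fold.
Four-fold degenerate third positions: 4.

4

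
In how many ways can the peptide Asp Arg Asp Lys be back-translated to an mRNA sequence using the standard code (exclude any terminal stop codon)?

48

Asp: 2 codons.
Arg: 6 codons.
Asp: 2 codons.
Lys: 2 codons.
2 × 6 × 2 × 2 = 48.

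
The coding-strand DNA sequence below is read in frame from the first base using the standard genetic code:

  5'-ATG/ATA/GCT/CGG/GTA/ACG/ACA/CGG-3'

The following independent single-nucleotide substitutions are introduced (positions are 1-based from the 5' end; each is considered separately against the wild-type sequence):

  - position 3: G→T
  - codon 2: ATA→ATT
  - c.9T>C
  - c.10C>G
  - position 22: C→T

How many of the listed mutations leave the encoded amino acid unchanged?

Codon 1: ATG (Met) → ATT (Ile) — missense.
Codon 2: ATA (Ile) → ATT (Ile) — synonymous.
Codon 3: GCT (Ala) → GCC (Ala) — synonymous.
Codon 4: CGG (Arg) → GGG (Gly) — missense.
Codon 8: CGG (Arg) → TGG (Trp) — missense.
Synonymous: 2 of 5.

2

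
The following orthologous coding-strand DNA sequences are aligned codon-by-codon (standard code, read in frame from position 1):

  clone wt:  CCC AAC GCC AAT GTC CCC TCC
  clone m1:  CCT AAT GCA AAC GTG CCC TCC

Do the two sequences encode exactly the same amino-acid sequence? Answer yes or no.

Codon 1: CCC Pro / CCT Pro — synonymous.
Codon 2: AAC Asn / AAT Asn — synonymous.
Codon 3: GCC Ala / GCA Ala — synonymous.
Codon 4: AAT Asn / AAC Asn — synonymous.
Codon 5: GTC Val / GTG Val — synonymous.
Codon 6: CCC Pro / CCC Pro — identical.
Codon 7: TCC Ser / TCC Ser — identical.
Nonsynonymous differences: 0 → same protein.

yes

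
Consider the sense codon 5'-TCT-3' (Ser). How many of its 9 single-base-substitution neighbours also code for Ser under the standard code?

Position 1: none → 0 synonymous.
Position 2: none → 0 synonymous.
Position 3: TCC, TCA, TCG → 3 synonymous.
Total: 0 + 0 + 3 = 3.

3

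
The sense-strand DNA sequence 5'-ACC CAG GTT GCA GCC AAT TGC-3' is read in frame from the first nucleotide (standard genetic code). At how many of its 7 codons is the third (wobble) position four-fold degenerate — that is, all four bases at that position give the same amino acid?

4

Codon 1 ACC (Thr): third position 4-fold.
Codon 2 CAG (Gln): third position 2-fold.
Codon 3 GTT (Val): third position 4-fold.
Codon 4 GCA (Ala): third position 4-fold.
Codon 5 GCC (Ala): third position 4-fold.
Codon 6 AAT (Asn): third position 2-fold.
Codon 7 TGC (Cys): third position 2-fold.
Four-fold degenerate third positions: 4.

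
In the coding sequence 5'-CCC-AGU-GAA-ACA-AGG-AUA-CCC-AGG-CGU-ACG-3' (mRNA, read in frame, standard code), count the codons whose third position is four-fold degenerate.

Codon 1 CCC (Pro): third position 4-fold.
Codon 2 AGU (Ser): third position 2-fold.
Codon 3 GAA (Glu): third position 2-fold.
Codon 4 ACA (Thr): third position 4-fold.
Codon 5 AGG (Arg): third position 2-fold.
Codon 6 AUA (Ile): third position 3-fold.
Codon 7 CCC (Pro): third position 4-fold.
Codon 8 AGG (Arg): third position 2-fold.
Codon 9 CGU (Arg): third position 4-fold.
Codon 10 ACG (Thr): third position 4-fold.
Four-fold degenerate third positions: 5.

5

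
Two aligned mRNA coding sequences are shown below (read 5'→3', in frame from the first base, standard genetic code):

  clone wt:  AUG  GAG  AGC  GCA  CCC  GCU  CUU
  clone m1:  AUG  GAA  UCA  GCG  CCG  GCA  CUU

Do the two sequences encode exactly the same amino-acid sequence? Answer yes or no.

yes

Codon 1: AUG Met / AUG Met — identical.
Codon 2: GAG Glu / GAA Glu — synonymous.
Codon 3: AGC Ser / UCA Ser — synonymous.
Codon 4: GCA Ala / GCG Ala — synonymous.
Codon 5: CCC Pro / CCG Pro — synonymous.
Codon 6: GCU Ala / GCA Ala — synonymous.
Codon 7: CUU Leu / CUU Leu — identical.
Nonsynonymous differences: 0 → same protein.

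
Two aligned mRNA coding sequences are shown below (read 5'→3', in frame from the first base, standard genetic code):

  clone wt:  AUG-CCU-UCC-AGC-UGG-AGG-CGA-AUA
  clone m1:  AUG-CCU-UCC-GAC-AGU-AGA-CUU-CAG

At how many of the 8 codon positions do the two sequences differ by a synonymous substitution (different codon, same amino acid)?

Codon 1: AUG Met / AUG Met — identical.
Codon 2: CCU Pro / CCU Pro — identical.
Codon 3: UCC Ser / UCC Ser — identical.
Codon 4: AGC Ser / GAC Asp — nonsynonymous.
Codon 5: UGG Trp / AGU Ser — nonsynonymous.
Codon 6: AGG Arg / AGA Arg — synonymous.
Codon 7: CGA Arg / CUU Leu — nonsynonymous.
Codon 8: AUA Ile / CAG Gln — nonsynonymous.
Synonymous differences: 1.

1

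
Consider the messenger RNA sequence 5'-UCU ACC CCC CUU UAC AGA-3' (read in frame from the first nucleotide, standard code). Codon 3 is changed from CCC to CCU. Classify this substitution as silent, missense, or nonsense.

silent

Position 9 falls in codon 3: CCC → Pro.
After the substitution the codon is CCU → Pro.
Both encode Pro, so the change is synonymous.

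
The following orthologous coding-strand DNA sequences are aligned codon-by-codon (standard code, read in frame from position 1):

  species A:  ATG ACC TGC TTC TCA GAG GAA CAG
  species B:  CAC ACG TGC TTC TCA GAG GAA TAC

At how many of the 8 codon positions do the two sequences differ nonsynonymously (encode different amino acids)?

Codon 1: ATG Met / CAC His — nonsynonymous.
Codon 2: ACC Thr / ACG Thr — synonymous.
Codon 3: TGC Cys / TGC Cys — identical.
Codon 4: TTC Phe / TTC Phe — identical.
Codon 5: TCA Ser / TCA Ser — identical.
Codon 6: GAG Glu / GAG Glu — identical.
Codon 7: GAA Glu / GAA Glu — identical.
Codon 8: CAG Gln / TAC Tyr — nonsynonymous.
Nonsynonymous differences: 2.

2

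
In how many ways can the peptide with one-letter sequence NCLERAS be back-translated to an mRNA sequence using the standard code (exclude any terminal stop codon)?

6912

Asn: 2 codons.
Cys: 2 codons.
Leu: 6 codons.
Glu: 2 codons.
Arg: 6 codons.
Ala: 4 codons.
Ser: 6 codons.
2 × 2 × 6 × 2 × 6 × 4 × 6 = 6912.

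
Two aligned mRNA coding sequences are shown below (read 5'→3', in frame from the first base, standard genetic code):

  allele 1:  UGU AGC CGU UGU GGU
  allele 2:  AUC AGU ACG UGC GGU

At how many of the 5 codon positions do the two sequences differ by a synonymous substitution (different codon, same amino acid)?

2

Codon 1: UGU Cys / AUC Ile — nonsynonymous.
Codon 2: AGC Ser / AGU Ser — synonymous.
Codon 3: CGU Arg / ACG Thr — nonsynonymous.
Codon 4: UGU Cys / UGC Cys — synonymous.
Codon 5: GGU Gly / GGU Gly — identical.
Synonymous differences: 2.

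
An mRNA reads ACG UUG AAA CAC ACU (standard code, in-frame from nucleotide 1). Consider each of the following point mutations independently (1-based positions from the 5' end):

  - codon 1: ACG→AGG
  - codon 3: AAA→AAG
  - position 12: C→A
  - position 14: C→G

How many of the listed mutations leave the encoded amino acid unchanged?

1

Codon 1: ACG (Thr) → AGG (Arg) — missense.
Codon 3: AAA (Lys) → AAG (Lys) — synonymous.
Codon 4: CAC (His) → CAA (Gln) — missense.
Codon 5: ACU (Thr) → AGU (Ser) — missense.
Synonymous: 1 of 4.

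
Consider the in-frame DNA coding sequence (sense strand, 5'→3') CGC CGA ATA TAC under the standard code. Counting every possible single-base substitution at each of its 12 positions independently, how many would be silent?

10

Codon 1 (CGC, Arg): 3 synonymous substitutions.
Codon 2 (CGA, Arg): 4 synonymous substitutions.
Codon 3 (ATA, Ile): 2 synonymous substitutions.
Codon 4 (TAC, Tyr): 1 synonymous substitution.
Total: 3 + 4 + 2 + 1 = 10.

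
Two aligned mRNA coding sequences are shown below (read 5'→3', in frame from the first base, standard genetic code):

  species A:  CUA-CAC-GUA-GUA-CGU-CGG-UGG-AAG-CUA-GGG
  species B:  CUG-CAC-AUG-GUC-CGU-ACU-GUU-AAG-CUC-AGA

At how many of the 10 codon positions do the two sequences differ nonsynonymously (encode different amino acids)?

Codon 1: CUA Leu / CUG Leu — synonymous.
Codon 2: CAC His / CAC His — identical.
Codon 3: GUA Val / AUG Met — nonsynonymous.
Codon 4: GUA Val / GUC Val — synonymous.
Codon 5: CGU Arg / CGU Arg — identical.
Codon 6: CGG Arg / ACU Thr — nonsynonymous.
Codon 7: UGG Trp / GUU Val — nonsynonymous.
Codon 8: AAG Lys / AAG Lys — identical.
Codon 9: CUA Leu / CUC Leu — synonymous.
Codon 10: GGG Gly / AGA Arg — nonsynonymous.
Nonsynonymous differences: 4.

4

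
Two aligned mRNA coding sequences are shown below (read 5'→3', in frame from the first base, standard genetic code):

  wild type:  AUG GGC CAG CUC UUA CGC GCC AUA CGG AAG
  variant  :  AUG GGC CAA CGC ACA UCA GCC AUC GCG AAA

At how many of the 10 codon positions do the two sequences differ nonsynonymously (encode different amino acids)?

4

Codon 1: AUG Met / AUG Met — identical.
Codon 2: GGC Gly / GGC Gly — identical.
Codon 3: CAG Gln / CAA Gln — synonymous.
Codon 4: CUC Leu / CGC Arg — nonsynonymous.
Codon 5: UUA Leu / ACA Thr — nonsynonymous.
Codon 6: CGC Arg / UCA Ser — nonsynonymous.
Codon 7: GCC Ala / GCC Ala — identical.
Codon 8: AUA Ile / AUC Ile — synonymous.
Codon 9: CGG Arg / GCG Ala — nonsynonymous.
Codon 10: AAG Lys / AAA Lys — synonymous.
Nonsynonymous differences: 4.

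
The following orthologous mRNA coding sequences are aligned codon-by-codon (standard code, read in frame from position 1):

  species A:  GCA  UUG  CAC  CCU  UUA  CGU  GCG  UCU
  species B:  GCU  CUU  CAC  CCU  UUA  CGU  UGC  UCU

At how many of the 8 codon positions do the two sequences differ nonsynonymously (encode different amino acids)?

1

Codon 1: GCA Ala / GCU Ala — synonymous.
Codon 2: UUG Leu / CUU Leu — synonymous.
Codon 3: CAC His / CAC His — identical.
Codon 4: CCU Pro / CCU Pro — identical.
Codon 5: UUA Leu / UUA Leu — identical.
Codon 6: CGU Arg / CGU Arg — identical.
Codon 7: GCG Ala / UGC Cys — nonsynonymous.
Codon 8: UCU Ser / UCU Ser — identical.
Nonsynonymous differences: 1.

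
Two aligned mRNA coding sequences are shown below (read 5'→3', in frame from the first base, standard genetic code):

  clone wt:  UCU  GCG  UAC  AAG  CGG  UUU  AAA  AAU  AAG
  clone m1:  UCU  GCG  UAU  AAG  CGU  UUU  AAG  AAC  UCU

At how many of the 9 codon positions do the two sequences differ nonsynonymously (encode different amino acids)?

Codon 1: UCU Ser / UCU Ser — identical.
Codon 2: GCG Ala / GCG Ala — identical.
Codon 3: UAC Tyr / UAU Tyr — synonymous.
Codon 4: AAG Lys / AAG Lys — identical.
Codon 5: CGG Arg / CGU Arg — synonymous.
Codon 6: UUU Phe / UUU Phe — identical.
Codon 7: AAA Lys / AAG Lys — synonymous.
Codon 8: AAU Asn / AAC Asn — synonymous.
Codon 9: AAG Lys / UCU Ser — nonsynonymous.
Nonsynonymous differences: 1.

1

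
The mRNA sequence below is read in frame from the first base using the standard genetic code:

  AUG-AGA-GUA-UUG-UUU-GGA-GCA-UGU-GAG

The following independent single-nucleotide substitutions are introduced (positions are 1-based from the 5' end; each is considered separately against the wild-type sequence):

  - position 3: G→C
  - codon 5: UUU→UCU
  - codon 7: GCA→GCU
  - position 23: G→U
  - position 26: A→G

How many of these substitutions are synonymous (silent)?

1

Codon 1: AUG (Met) → AUC (Ile) — missense.
Codon 5: UUU (Phe) → UCU (Ser) — missense.
Codon 7: GCA (Ala) → GCU (Ala) — synonymous.
Codon 8: UGU (Cys) → UUU (Phe) — missense.
Codon 9: GAG (Glu) → GGG (Gly) — missense.
Synonymous: 1 of 5.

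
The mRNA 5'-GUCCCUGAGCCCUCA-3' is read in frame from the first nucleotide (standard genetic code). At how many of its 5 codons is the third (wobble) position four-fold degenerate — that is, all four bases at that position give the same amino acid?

Codon 1 GUC (Val): third position 4-fold.
Codon 2 CCU (Pro): third position 4-fold.
Codon 3 GAG (Glu): third position 2-fold.
Codon 4 CCC (Pro): third position 4-fold.
Codon 5 UCA (Ser): third position 4-fold.
Four-fold degenerate third positions: 4.

4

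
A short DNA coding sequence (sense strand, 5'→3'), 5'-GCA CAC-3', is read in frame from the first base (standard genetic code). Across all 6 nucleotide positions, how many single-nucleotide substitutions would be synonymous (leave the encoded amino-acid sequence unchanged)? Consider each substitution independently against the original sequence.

4

Codon 1 (GCA, Ala): 3 synonymous substitutions.
Codon 2 (CAC, His): 1 synonymous substitution.
Total: 3 + 1 = 4.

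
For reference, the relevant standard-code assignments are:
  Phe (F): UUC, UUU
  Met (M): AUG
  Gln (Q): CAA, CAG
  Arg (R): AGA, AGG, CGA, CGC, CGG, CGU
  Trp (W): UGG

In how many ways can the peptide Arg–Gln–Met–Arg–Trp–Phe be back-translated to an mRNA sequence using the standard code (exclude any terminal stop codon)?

Arg: 6 codons.
Gln: 2 codons.
Met: 1 codon.
Arg: 6 codons.
Trp: 1 codon.
Phe: 2 codons.
6 × 2 × 1 × 6 × 1 × 2 = 144.

144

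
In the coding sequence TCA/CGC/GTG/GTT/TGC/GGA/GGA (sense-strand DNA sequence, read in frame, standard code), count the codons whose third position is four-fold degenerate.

Codon 1 TCA (Ser): third position 4-fold.
Codon 2 CGC (Arg): third position 4-fold.
Codon 3 GTG (Val): third position 4-fold.
Codon 4 GTT (Val): third position 4-fold.
Codon 5 TGC (Cys): third position 2-fold.
Codon 6 GGA (Gly): third position 4-fold.
Codon 7 GGA (Gly): third position 4-fold.
Four-fold degenerate third positions: 6.

6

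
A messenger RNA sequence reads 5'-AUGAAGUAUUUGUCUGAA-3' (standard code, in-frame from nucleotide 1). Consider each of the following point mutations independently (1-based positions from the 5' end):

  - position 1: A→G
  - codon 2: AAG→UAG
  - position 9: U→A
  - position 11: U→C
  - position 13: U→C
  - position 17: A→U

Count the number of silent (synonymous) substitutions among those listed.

0

Codon 1: AUG (Met) → GUG (Val) — missense.
Codon 2: AAG (Lys) → UAG (Stop) — nonsense.
Codon 3: UAU (Tyr) → UAA (Stop) — nonsense.
Codon 4: UUG (Leu) → UCG (Ser) — missense.
Codon 5: UCU (Ser) → CCU (Pro) — missense.
Codon 6: GAA (Glu) → GUA (Val) — missense.
Synonymous: 0 of 6.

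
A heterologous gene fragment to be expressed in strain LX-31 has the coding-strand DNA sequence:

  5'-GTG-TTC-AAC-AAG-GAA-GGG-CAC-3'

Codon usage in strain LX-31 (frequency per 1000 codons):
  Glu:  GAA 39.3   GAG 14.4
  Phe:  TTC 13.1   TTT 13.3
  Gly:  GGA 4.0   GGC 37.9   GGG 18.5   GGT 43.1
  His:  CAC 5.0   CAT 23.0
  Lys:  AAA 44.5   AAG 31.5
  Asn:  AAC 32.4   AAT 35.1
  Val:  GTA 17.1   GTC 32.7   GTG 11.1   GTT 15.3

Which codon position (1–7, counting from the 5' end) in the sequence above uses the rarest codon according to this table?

7

Codon 1 GTG (Val): 11.1 per 1000.
Codon 2 TTC (Phe): 13.1 per 1000.
Codon 3 AAC (Asn): 32.4 per 1000.
Codon 4 AAG (Lys): 31.5 per 1000.
Codon 5 GAA (Glu): 39.3 per 1000.
Codon 6 GGG (Gly): 18.5 per 1000.
Codon 7 CAC (His): 5.0 per 1000.
Lowest frequency is 5.0 at codon 7.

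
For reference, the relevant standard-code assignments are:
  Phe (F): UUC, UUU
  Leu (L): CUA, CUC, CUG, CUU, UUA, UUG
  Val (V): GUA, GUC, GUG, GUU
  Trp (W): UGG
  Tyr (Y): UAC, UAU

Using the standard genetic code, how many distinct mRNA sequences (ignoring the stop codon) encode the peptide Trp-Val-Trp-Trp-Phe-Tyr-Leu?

96

Trp: 1 codon.
Val: 4 codons.
Trp: 1 codon.
Trp: 1 codon.
Phe: 2 codons.
Tyr: 2 codons.
Leu: 6 codons.
1 × 4 × 1 × 1 × 2 × 2 × 6 = 96.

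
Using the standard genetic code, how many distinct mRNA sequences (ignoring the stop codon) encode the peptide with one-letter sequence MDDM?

4

Met: 1 codon.
Asp: 2 codons.
Asp: 2 codons.
Met: 1 codon.
1 × 2 × 2 × 1 = 4.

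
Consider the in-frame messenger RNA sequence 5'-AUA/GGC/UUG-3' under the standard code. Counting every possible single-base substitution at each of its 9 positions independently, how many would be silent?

7

Codon 1 (AUA, Ile): 2 synonymous substitutions.
Codon 2 (GGC, Gly): 3 synonymous substitutions.
Codon 3 (UUG, Leu): 2 synonymous substitutions.
Total: 2 + 3 + 2 = 7.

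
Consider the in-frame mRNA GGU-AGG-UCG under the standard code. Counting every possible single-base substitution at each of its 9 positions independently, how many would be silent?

8

Codon 1 (GGU, Gly): 3 synonymous substitutions.
Codon 2 (AGG, Arg): 2 synonymous substitutions.
Codon 3 (UCG, Ser): 3 synonymous substitutions.
Total: 3 + 2 + 3 = 8.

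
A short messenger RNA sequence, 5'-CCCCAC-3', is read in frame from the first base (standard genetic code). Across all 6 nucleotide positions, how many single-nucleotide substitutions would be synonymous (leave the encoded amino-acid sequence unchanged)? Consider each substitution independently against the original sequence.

Codon 1 (CCC, Pro): 3 synonymous substitutions.
Codon 2 (CAC, His): 1 synonymous substitution.
Total: 3 + 1 = 4.

4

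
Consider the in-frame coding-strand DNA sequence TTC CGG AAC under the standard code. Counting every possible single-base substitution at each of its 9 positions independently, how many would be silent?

6

Codon 1 (TTC, Phe): 1 synonymous substitution.
Codon 2 (CGG, Arg): 4 synonymous substitutions.
Codon 3 (AAC, Asn): 1 synonymous substitution.
Total: 1 + 4 + 1 = 6.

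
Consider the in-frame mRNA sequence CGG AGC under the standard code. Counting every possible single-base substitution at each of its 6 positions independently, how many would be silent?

Codon 1 (CGG, Arg): 4 synonymous substitutions.
Codon 2 (AGC, Ser): 1 synonymous substitution.
Total: 4 + 1 = 5.

5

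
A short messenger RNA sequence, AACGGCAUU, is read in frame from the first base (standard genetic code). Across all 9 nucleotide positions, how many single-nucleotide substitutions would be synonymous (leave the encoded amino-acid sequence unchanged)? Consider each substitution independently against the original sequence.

Codon 1 (AAC, Asn): 1 synonymous substitution.
Codon 2 (GGC, Gly): 3 synonymous substitutions.
Codon 3 (AUU, Ile): 2 synonymous substitutions.
Total: 1 + 3 + 2 = 6.

6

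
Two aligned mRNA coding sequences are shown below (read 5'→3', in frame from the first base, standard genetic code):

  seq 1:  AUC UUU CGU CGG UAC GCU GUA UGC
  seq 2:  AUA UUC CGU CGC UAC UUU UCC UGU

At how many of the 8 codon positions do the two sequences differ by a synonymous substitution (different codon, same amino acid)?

4

Codon 1: AUC Ile / AUA Ile — synonymous.
Codon 2: UUU Phe / UUC Phe — synonymous.
Codon 3: CGU Arg / CGU Arg — identical.
Codon 4: CGG Arg / CGC Arg — synonymous.
Codon 5: UAC Tyr / UAC Tyr — identical.
Codon 6: GCU Ala / UUU Phe — nonsynonymous.
Codon 7: GUA Val / UCC Ser — nonsynonymous.
Codon 8: UGC Cys / UGU Cys — synonymous.
Synonymous differences: 4.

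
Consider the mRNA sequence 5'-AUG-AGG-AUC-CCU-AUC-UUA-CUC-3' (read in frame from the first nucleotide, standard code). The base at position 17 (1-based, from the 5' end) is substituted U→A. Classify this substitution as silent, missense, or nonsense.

Position 17 falls in codon 6: UUA → Leu.
After the substitution the codon is UAA → Stop.
The new codon is a stop codon, so this is a nonsense mutation.

nonsense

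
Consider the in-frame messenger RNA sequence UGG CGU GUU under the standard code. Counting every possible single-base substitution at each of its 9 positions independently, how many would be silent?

6

Codon 1 (UGG, Trp): 0 synonymous substitutions.
Codon 2 (CGU, Arg): 3 synonymous substitutions.
Codon 3 (GUU, Val): 3 synonymous substitutions.
Total: 0 + 3 + 3 = 6.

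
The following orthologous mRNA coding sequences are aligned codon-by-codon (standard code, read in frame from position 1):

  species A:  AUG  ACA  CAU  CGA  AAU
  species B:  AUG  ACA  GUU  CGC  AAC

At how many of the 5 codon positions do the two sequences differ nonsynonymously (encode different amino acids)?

Codon 1: AUG Met / AUG Met — identical.
Codon 2: ACA Thr / ACA Thr — identical.
Codon 3: CAU His / GUU Val — nonsynonymous.
Codon 4: CGA Arg / CGC Arg — synonymous.
Codon 5: AAU Asn / AAC Asn — synonymous.
Nonsynonymous differences: 1.

1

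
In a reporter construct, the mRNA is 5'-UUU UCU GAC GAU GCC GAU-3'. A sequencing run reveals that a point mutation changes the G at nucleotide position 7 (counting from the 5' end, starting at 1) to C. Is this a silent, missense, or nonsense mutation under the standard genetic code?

Position 7 falls in codon 3: GAC → Asp.
After the substitution the codon is CAC → His.
Asp ≠ His, so this is a missense mutation.

missense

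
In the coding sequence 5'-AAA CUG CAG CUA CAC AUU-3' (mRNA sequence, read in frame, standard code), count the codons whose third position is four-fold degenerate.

Codon 1 AAA (Lys): third position 2-fold.
Codon 2 CUG (Leu): third position 4-fold.
Codon 3 CAG (Gln): third position 2-fold.
Codon 4 CUA (Leu): third position 4-fold.
Codon 5 CAC (His): third position 2-fold.
Codon 6 AUU (Ile): third position 3-fold.
Four-fold degenerate third positions: 2.

2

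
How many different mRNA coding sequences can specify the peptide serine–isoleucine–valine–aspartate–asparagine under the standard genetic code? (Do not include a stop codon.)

Ser: 6 codons.
Ile: 3 codons.
Val: 4 codons.
Asp: 2 codons.
Asn: 2 codons.
6 × 3 × 4 × 2 × 2 = 288.

288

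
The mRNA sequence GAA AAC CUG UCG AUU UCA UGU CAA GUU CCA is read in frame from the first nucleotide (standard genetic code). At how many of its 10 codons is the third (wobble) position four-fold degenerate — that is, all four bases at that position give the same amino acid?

5

Codon 1 GAA (Glu): third position 2-fold.
Codon 2 AAC (Asn): third position 2-fold.
Codon 3 CUG (Leu): third position 4-fold.
Codon 4 UCG (Ser): third position 4-fold.
Codon 5 AUU (Ile): third position 3-fold.
Codon 6 UCA (Ser): third position 4-fold.
Codon 7 UGU (Cys): third position 2-fold.
Codon 8 CAA (Gln): third position 2-fold.
Codon 9 GUU (Val): third position 4-fold.
Codon 10 CCA (Pro): third position 4-fold.
Four-fold degenerate third positions: 5.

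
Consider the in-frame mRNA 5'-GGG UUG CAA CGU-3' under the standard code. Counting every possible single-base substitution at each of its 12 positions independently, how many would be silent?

Codon 1 (GGG, Gly): 3 synonymous substitutions.
Codon 2 (UUG, Leu): 2 synonymous substitutions.
Codon 3 (CAA, Gln): 1 synonymous substitution.
Codon 4 (CGU, Arg): 3 synonymous substitutions.
Total: 3 + 2 + 1 + 3 = 9.

9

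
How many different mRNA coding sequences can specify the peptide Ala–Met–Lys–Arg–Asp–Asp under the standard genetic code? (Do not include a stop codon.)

Ala: 4 codons.
Met: 1 codon.
Lys: 2 codons.
Arg: 6 codons.
Asp: 2 codons.
Asp: 2 codons.
4 × 1 × 2 × 6 × 2 × 2 = 192.

192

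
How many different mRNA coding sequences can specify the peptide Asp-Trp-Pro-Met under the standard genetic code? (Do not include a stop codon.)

Asp: 2 codons.
Trp: 1 codon.
Pro: 4 codons.
Met: 1 codon.
2 × 1 × 4 × 1 = 8.

8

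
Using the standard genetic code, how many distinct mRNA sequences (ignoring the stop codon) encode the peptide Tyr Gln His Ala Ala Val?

512

Tyr: 2 codons.
Gln: 2 codons.
His: 2 codons.
Ala: 4 codons.
Ala: 4 codons.
Val: 4 codons.
2 × 2 × 2 × 4 × 4 × 4 = 512.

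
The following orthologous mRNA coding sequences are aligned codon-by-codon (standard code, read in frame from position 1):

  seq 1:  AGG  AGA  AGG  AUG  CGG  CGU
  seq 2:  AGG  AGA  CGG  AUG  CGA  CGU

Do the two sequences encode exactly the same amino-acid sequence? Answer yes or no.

yes

Codon 1: AGG Arg / AGG Arg — identical.
Codon 2: AGA Arg / AGA Arg — identical.
Codon 3: AGG Arg / CGG Arg — synonymous.
Codon 4: AUG Met / AUG Met — identical.
Codon 5: CGG Arg / CGA Arg — synonymous.
Codon 6: CGU Arg / CGU Arg — identical.
Nonsynonymous differences: 0 → same protein.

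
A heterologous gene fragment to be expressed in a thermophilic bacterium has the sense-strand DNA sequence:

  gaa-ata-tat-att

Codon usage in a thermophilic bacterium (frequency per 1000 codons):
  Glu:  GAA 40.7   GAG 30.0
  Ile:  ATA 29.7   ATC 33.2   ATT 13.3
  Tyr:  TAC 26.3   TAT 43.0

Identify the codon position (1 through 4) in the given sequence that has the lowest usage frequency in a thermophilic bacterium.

4

Codon 1 GAA (Glu): 40.7 per 1000.
Codon 2 ATA (Ile): 29.7 per 1000.
Codon 3 TAT (Tyr): 43.0 per 1000.
Codon 4 ATT (Ile): 13.3 per 1000.
Lowest frequency is 13.3 at codon 4.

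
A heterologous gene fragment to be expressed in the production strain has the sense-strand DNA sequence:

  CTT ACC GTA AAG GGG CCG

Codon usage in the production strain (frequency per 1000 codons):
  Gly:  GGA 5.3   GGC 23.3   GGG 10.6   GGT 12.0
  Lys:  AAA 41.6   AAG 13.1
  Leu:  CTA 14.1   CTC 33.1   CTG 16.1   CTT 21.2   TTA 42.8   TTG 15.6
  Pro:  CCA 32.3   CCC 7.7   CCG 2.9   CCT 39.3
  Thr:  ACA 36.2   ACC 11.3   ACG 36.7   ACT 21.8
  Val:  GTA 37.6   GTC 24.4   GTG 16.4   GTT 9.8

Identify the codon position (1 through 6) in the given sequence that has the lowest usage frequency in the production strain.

Codon 1 CTT (Leu): 21.2 per 1000.
Codon 2 ACC (Thr): 11.3 per 1000.
Codon 3 GTA (Val): 37.6 per 1000.
Codon 4 AAG (Lys): 13.1 per 1000.
Codon 5 GGG (Gly): 10.6 per 1000.
Codon 6 CCG (Pro): 2.9 per 1000.
Lowest frequency is 2.9 at codon 6.

6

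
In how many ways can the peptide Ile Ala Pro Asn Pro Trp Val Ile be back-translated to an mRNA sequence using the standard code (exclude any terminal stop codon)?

4608

Ile: 3 codons.
Ala: 4 codons.
Pro: 4 codons.
Asn: 2 codons.
Pro: 4 codons.
Trp: 1 codon.
Val: 4 codons.
Ile: 3 codons.
3 × 4 × 4 × 2 × 4 × 1 × 4 × 3 = 4608.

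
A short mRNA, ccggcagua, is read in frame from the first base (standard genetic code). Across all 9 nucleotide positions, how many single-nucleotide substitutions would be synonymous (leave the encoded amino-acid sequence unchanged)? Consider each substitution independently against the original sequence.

9

Codon 1 (CCG, Pro): 3 synonymous substitutions.
Codon 2 (GCA, Ala): 3 synonymous substitutions.
Codon 3 (GUA, Val): 3 synonymous substitutions.
Total: 3 + 3 + 3 = 9.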